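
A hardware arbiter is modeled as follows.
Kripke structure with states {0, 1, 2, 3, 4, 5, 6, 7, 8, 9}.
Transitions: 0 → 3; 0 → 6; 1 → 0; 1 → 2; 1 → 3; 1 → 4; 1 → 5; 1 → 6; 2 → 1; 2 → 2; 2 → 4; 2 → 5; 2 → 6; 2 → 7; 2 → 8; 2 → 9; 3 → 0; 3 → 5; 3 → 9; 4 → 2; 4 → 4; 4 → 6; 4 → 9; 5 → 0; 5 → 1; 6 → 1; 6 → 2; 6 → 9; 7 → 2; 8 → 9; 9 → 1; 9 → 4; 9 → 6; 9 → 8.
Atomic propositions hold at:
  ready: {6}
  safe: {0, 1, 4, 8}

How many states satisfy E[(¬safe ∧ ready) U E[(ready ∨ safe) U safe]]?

5

Sat(¬safe) = {2, 3, 5, 6, 7, 9}
Sat(¬safe ∧ ready) = {6}
Sat(ready ∨ safe) = {0, 1, 4, 6, 8}
E[(ready ∨ safe) U safe]: least fixpoint, start Z0 = Sat(safe) = {0, 1, 4, 8}, add states in Sat(ready ∨ safe) with some successor in Z. Z1 = {0, 1, 4, 6, 8}; fixed.
Sat(E[(ready ∨ safe) U safe]) = {0, 1, 4, 6, 8}
E[(¬safe ∧ ready) U E[(ready ∨ safe) U safe]]: least fixpoint, start Z0 = Sat(E[(ready ∨ safe) U safe]) = {0, 1, 4, 6, 8}, add states in Sat(¬safe ∧ ready) with some successor in Z. Already a fixed point.
Sat(E[(¬safe ∧ ready) U E[(ready ∨ safe) U safe]]) = {0, 1, 4, 6, 8}
|Sat(E[(¬safe ∧ ready) U E[(ready ∨ safe) U safe]])| = |{0, 1, 4, 6, 8}| = 5.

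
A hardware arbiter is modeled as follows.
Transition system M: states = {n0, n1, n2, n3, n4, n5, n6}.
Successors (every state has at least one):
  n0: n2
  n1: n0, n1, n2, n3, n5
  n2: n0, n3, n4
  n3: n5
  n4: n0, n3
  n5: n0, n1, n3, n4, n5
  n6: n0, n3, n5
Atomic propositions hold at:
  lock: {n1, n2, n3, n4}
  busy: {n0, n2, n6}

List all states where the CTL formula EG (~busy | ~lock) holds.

Sat(~busy) = {n1, n3, n4, n5}
Sat(~lock) = {n0, n5, n6}
Sat(~busy | ~lock) = {n0, n1, n3, n4, n5, n6}
EG (~busy | ~lock): greatest fixpoint, start Z0 = {n0, n1, n3, n4, n5, n6}, keep only states in Sat with some successor in Z. Z1 = {n1, n3, n4, n5, n6}; fixed.
Sat(EG (~busy | ~lock)) = {n1, n3, n4, n5, n6}

{n1, n3, n4, n5, n6}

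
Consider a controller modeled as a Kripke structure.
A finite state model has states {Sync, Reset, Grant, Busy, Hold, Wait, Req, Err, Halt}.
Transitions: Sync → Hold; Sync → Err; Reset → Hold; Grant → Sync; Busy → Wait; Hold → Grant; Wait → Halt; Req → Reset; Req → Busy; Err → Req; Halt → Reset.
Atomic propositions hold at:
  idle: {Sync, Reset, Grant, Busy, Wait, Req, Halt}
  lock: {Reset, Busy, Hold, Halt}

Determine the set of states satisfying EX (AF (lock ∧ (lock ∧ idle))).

Sat(lock ∧ idle) = {Reset, Busy, Halt}
Sat(lock ∧ (lock ∧ idle)) = {Reset, Busy, Halt}
AF (lock ∧ (lock ∧ idle)): least fixpoint, start Z0 = {Reset, Busy, Halt}, add states with every successor in Z. Z1 = {Reset, Busy, Wait, Req, Halt}; Z2 = {Reset, Busy, Wait, Req, Err, Halt}; fixed.
Sat(AF (lock ∧ (lock ∧ idle))) = {Reset, Busy, Wait, Req, Err, Halt}
Sat(EX (AF (lock ∧ (lock ∧ idle)))) = {s : some successor in {Reset, Busy, Wait, Req, Err, Halt}} = {Sync, Busy, Wait, Req, Err, Halt}

{Sync, Busy, Wait, Req, Err, Halt}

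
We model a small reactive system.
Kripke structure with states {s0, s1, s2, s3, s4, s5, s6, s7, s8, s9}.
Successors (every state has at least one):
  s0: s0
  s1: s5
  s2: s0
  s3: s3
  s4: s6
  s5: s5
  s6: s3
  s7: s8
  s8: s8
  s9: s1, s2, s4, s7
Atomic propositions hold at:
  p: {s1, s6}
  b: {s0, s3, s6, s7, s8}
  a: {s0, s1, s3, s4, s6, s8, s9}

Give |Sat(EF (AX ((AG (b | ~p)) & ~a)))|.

Sat(~p) = {s0, s2, s3, s4, s5, s7, s8, s9}
Sat(b | ~p) = {s0, s2, s3, s4, s5, s6, s7, s8, s9}
AG (b | ~p): greatest fixpoint, start Z0 = {s0, s2, s3, s4, s5, s6, s7, s8, s9}, keep only states in Sat with every successor in Z. Z1 = {s0, s2, s3, s4, s5, s6, s7, s8}; fixed.
Sat(AG (b | ~p)) = {s0, s2, s3, s4, s5, s6, s7, s8}
Sat(~a) = {s2, s5, s7}
Sat((AG (b | ~p)) & ~a) = {s2, s5, s7}
Sat(AX ((AG (b | ~p)) & ~a)) = {s : every successor in {s2, s5, s7}} = {s1, s5}
EF (AX ((AG (b | ~p)) & ~a)): least fixpoint, start Z0 = {s1, s5}, add states with some successor in Z. Z1 = {s1, s5, s9}; fixed.
Sat(EF (AX ((AG (b | ~p)) & ~a))) = {s1, s5, s9}
|Sat(EF (AX ((AG (b | ~p)) & ~a)))| = |{s1, s5, s9}| = 3.

3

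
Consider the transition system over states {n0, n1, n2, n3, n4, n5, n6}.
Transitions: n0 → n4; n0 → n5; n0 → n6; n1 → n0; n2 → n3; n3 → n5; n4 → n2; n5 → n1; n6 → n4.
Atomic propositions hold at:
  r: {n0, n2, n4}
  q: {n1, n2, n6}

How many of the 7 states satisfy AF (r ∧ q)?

Sat(r ∧ q) = {n2}
AF (r ∧ q): least fixpoint, start Z0 = {n2}, add states with every successor in Z. Z1 = {n2, n4}; Z2 = {n2, n4, n6}; fixed.
Sat(AF (r ∧ q)) = {n2, n4, n6}
|Sat(AF (r ∧ q))| = |{n2, n4, n6}| = 3.

3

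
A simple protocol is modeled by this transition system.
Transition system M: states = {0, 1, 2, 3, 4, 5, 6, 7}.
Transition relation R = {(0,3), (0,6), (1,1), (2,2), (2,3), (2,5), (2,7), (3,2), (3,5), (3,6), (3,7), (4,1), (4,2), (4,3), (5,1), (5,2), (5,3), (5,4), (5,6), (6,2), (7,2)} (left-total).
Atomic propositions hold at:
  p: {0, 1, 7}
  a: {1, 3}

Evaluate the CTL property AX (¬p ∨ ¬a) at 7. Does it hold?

Sat(¬p) = {2, 3, 4, 5, 6}
Sat(¬a) = {0, 2, 4, 5, 6, 7}
Sat(¬p ∨ ¬a) = {0, 2, 3, 4, 5, 6, 7}
Sat(AX (¬p ∨ ¬a)) = {s : every successor in {0, 2, 3, 4, 5, 6, 7}} = {0, 2, 3, 6, 7}
7 ∈ Sat(AX (¬p ∨ ¬a)) = {0, 2, 3, 6, 7}, so the formula holds at 7.

Yes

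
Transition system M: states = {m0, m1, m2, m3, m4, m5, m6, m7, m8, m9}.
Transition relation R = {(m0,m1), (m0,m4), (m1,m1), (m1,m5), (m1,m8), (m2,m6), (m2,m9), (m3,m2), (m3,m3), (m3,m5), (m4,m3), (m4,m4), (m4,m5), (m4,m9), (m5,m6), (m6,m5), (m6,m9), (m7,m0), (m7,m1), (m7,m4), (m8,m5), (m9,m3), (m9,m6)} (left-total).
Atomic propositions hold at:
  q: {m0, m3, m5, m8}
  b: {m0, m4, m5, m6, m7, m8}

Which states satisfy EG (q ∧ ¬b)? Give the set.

{m3}

Sat(¬b) = {m1, m2, m3, m9}
Sat(q ∧ ¬b) = {m3}
EG (q ∧ ¬b): greatest fixpoint, start Z0 = {m3}, keep only states in Sat with some successor in Z. Already a fixed point.
Sat(EG (q ∧ ¬b)) = {m3}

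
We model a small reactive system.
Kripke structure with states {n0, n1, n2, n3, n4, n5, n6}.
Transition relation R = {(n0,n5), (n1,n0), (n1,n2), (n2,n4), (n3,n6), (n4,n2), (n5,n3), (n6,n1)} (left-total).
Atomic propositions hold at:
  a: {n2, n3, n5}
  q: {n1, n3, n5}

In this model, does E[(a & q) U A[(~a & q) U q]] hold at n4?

No

Sat(a & q) = {n3, n5}
Sat(~a) = {n0, n1, n4, n6}
Sat(~a & q) = {n1}
A[(~a & q) U q]: least fixpoint, start Z0 = Sat(q) = {n1, n3, n5}, add states in Sat(~a & q) with every successor in Z. Already a fixed point.
Sat(A[(~a & q) U q]) = {n1, n3, n5}
E[(a & q) U A[(~a & q) U q]]: least fixpoint, start Z0 = Sat(A[(~a & q) U q]) = {n1, n3, n5}, add states in Sat(a & q) with some successor in Z. Already a fixed point.
Sat(E[(a & q) U A[(~a & q) U q]]) = {n1, n3, n5}
n4 ∉ Sat(E[(a & q) U A[(~a & q) U q]]) = {n1, n3, n5}, so the formula does not hold at n4.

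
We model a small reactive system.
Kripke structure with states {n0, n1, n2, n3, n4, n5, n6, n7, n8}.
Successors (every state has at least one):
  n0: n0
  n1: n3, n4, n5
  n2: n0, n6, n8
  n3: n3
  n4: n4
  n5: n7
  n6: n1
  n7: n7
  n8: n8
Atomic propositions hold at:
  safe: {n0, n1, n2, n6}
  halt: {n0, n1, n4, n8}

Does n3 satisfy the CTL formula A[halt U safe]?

A[halt U safe]: least fixpoint, start Z0 = Sat(safe) = {n0, n1, n2, n6}, add states in Sat(halt) with every successor in Z. Already a fixed point.
Sat(A[halt U safe]) = {n0, n1, n2, n6}
n3 ∉ Sat(A[halt U safe]) = {n0, n1, n2, n6}, so the formula does not hold at n3.

No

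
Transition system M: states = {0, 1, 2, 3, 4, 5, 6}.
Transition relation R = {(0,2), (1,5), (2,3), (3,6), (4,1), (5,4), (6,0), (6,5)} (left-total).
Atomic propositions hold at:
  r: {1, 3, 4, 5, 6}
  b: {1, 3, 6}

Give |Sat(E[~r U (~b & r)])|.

Sat(~r) = {0, 2}
Sat(~b) = {0, 2, 4, 5}
Sat(~b & r) = {4, 5}
E[~r U (~b & r)]: least fixpoint, start Z0 = Sat((~b & r)) = {4, 5}, add states in Sat(~r) with some successor in Z. Already a fixed point.
Sat(E[~r U (~b & r)]) = {4, 5}
|Sat(E[~r U (~b & r)])| = |{4, 5}| = 2.

2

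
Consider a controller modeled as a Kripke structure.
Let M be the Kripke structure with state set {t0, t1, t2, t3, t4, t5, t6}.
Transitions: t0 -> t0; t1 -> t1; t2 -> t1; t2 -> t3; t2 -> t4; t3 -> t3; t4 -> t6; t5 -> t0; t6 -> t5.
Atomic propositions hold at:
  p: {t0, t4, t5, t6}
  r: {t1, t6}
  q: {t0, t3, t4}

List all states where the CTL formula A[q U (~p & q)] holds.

Sat(~p) = {t1, t2, t3}
Sat(~p & q) = {t3}
A[q U (~p & q)]: least fixpoint, start Z0 = Sat((~p & q)) = {t3}, add states in Sat(q) with every successor in Z. Already a fixed point.
Sat(A[q U (~p & q)]) = {t3}

{t3}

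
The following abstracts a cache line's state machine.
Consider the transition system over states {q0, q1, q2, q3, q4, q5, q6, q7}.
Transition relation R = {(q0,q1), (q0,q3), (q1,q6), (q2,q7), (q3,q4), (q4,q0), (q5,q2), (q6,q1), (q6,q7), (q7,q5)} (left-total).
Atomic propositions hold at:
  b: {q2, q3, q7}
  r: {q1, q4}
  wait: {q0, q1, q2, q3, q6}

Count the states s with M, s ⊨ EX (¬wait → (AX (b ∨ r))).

Sat(¬wait) = {q4, q5, q7}
Sat(b ∨ r) = {q1, q2, q3, q4, q7}
Sat(AX (b ∨ r)) = {s : every successor in {q1, q2, q3, q4, q7}} = {q0, q2, q3, q5, q6}
Sat(¬wait → (AX (b ∨ r))) = {q0, q1, q2, q3, q5, q6}
Sat(EX (¬wait → (AX (b ∨ r)))) = {s : some successor in {q0, q1, q2, q3, q5, q6}} = {q0, q1, q4, q5, q6, q7}
|Sat(EX (¬wait → (AX (b ∨ r))))| = |{q0, q1, q4, q5, q6, q7}| = 6.

6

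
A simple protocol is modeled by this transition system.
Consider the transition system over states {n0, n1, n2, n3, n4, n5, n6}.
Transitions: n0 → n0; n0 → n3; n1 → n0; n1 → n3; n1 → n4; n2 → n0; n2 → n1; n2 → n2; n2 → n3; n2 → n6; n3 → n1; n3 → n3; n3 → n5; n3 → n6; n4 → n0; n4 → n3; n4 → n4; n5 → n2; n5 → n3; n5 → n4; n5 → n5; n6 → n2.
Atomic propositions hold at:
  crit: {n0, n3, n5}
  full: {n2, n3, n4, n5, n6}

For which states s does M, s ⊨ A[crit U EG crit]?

EG crit: greatest fixpoint, start Z0 = {n0, n3, n5}, keep only states in Sat with some successor in Z. Already a fixed point.
Sat(EG crit) = {n0, n3, n5}
A[crit U EG crit]: least fixpoint, start Z0 = Sat(EG crit) = {n0, n3, n5}, add states in Sat(crit) with every successor in Z. Already a fixed point.
Sat(A[crit U EG crit]) = {n0, n3, n5}

{n0, n3, n5}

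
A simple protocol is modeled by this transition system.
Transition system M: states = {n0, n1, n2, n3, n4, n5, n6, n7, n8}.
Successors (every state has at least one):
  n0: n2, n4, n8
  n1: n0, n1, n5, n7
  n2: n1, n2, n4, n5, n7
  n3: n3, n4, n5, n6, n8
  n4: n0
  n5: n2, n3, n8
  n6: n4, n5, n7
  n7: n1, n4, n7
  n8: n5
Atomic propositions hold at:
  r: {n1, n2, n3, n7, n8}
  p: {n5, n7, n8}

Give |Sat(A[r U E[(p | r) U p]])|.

Sat(p | r) = {n1, n2, n3, n5, n7, n8}
E[(p | r) U p]: least fixpoint, start Z0 = Sat(p) = {n5, n7, n8}, add states in Sat(p | r) with some successor in Z. Z1 = {n1, n2, n3, n5, n7, n8}; fixed.
Sat(E[(p | r) U p]) = {n1, n2, n3, n5, n7, n8}
A[r U E[(p | r) U p]]: least fixpoint, start Z0 = Sat(E[(p | r) U p]) = {n1, n2, n3, n5, n7, n8}, add states in Sat(r) with every successor in Z. Already a fixed point.
Sat(A[r U E[(p | r) U p]]) = {n1, n2, n3, n5, n7, n8}
|Sat(A[r U E[(p | r) U p]])| = |{n1, n2, n3, n5, n7, n8}| = 6.

6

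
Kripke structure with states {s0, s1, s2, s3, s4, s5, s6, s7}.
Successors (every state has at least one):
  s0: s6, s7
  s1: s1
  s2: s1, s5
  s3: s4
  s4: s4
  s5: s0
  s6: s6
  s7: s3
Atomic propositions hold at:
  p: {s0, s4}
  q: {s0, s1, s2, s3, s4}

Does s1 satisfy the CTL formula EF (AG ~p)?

Yes

Sat(~p) = {s1, s2, s3, s5, s6, s7}
AG ~p: greatest fixpoint, start Z0 = {s1, s2, s3, s5, s6, s7}, keep only states in Sat with every successor in Z. Z1 = {s1, s2, s6, s7}; Z2 = {s1, s6}; fixed.
Sat(AG ~p) = {s1, s6}
EF (AG ~p): least fixpoint, start Z0 = {s1, s6}, add states with some successor in Z. Z1 = {s0, s1, s2, s6}; Z2 = {s0, s1, s2, s5, s6}; fixed.
Sat(EF (AG ~p)) = {s0, s1, s2, s5, s6}
s1 ∈ Sat(EF (AG ~p)) = {s0, s1, s2, s5, s6}, so the formula holds at s1.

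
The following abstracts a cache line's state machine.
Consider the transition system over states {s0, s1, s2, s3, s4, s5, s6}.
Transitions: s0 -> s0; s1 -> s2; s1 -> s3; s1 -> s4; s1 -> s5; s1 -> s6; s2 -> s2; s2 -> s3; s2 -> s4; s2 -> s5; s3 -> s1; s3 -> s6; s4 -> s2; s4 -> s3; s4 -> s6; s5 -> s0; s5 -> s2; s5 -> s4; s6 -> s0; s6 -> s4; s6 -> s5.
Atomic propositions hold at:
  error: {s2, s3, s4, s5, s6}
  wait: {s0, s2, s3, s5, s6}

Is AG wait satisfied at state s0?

Yes

AG wait: greatest fixpoint, start Z0 = {s0, s2, s3, s5, s6}, keep only states in Sat with every successor in Z. Z1 = {s0}; fixed.
Sat(AG wait) = {s0}
s0 ∈ Sat(AG wait) = {s0}, so the formula holds at s0.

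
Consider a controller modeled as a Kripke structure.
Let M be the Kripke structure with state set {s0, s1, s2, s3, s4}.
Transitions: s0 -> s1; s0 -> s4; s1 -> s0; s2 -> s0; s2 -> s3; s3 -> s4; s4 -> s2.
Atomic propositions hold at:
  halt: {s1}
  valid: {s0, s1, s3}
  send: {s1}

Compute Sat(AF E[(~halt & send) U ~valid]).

Sat(~halt) = {s0, s2, s3, s4}
Sat(~halt & send) = ∅
Sat(~valid) = {s2, s4}
E[(~halt & send) U ~valid]: least fixpoint, start Z0 = Sat(~valid) = {s2, s4}, add states in Sat(~halt & send) with some successor in Z. Already a fixed point.
Sat(E[(~halt & send) U ~valid]) = {s2, s4}
AF E[(~halt & send) U ~valid]: least fixpoint, start Z0 = {s2, s4}, add states with every successor in Z. Z1 = {s2, s3, s4}; fixed.
Sat(AF E[(~halt & send) U ~valid]) = {s2, s3, s4}

{s2, s3, s4}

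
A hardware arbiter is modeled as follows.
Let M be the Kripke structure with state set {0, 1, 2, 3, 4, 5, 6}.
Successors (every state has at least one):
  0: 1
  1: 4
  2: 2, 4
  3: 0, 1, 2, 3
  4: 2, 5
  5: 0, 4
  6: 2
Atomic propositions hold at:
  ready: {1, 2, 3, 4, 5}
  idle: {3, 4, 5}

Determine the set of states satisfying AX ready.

Sat(AX ready) = {s : every successor in {1, 2, 3, 4, 5}} = {0, 1, 2, 4, 6}

{0, 1, 2, 4, 6}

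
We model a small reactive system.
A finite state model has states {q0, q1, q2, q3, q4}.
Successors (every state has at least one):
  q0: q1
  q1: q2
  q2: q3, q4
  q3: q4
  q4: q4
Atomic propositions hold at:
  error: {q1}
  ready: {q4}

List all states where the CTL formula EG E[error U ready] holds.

{q4}

E[error U ready]: least fixpoint, start Z0 = Sat(ready) = {q4}, add states in Sat(error) with some successor in Z. Already a fixed point.
Sat(E[error U ready]) = {q4}
EG E[error U ready]: greatest fixpoint, start Z0 = {q4}, keep only states in Sat with some successor in Z. Already a fixed point.
Sat(EG E[error U ready]) = {q4}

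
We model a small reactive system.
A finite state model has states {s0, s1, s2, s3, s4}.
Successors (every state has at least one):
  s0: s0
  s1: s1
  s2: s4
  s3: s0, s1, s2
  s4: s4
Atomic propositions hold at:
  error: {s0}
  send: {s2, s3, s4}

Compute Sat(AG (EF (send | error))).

Sat(send | error) = {s0, s2, s3, s4}
EF (send | error): least fixpoint, start Z0 = {s0, s2, s3, s4}, add states with some successor in Z. Already a fixed point.
Sat(EF (send | error)) = {s0, s2, s3, s4}
AG (EF (send | error)): greatest fixpoint, start Z0 = {s0, s2, s3, s4}, keep only states in Sat with every successor in Z. Z1 = {s0, s2, s4}; fixed.
Sat(AG (EF (send | error))) = {s0, s2, s4}

{s0, s2, s4}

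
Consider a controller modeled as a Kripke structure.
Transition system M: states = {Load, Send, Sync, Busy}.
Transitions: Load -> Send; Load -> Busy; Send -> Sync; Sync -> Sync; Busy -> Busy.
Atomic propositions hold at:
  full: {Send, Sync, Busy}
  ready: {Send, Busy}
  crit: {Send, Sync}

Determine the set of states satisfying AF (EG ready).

{Busy}

EG ready: greatest fixpoint, start Z0 = {Send, Busy}, keep only states in Sat with some successor in Z. Z1 = {Busy}; fixed.
Sat(EG ready) = {Busy}
AF (EG ready): least fixpoint, start Z0 = {Busy}, add states with every successor in Z. Already a fixed point.
Sat(AF (EG ready)) = {Busy}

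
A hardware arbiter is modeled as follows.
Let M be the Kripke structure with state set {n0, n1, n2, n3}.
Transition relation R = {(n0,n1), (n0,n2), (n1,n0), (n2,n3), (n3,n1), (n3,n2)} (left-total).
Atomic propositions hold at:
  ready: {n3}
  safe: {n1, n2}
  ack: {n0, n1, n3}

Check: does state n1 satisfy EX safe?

Sat(EX safe) = {s : some successor in {n1, n2}} = {n0, n3}
n1 ∉ Sat(EX safe) = {n0, n3}, so the formula does not hold at n1.

No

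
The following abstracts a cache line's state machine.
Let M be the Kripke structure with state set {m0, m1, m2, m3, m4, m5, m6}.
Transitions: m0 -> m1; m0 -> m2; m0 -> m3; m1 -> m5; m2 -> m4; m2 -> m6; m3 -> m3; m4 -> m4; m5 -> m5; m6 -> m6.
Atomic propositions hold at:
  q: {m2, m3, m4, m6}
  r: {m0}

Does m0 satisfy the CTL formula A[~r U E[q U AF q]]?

Sat(~r) = {m1, m2, m3, m4, m5, m6}
AF q: least fixpoint, start Z0 = {m2, m3, m4, m6}, add states with every successor in Z. Already a fixed point.
Sat(AF q) = {m2, m3, m4, m6}
E[q U AF q]: least fixpoint, start Z0 = Sat(AF q) = {m2, m3, m4, m6}, add states in Sat(q) with some successor in Z. Already a fixed point.
Sat(E[q U AF q]) = {m2, m3, m4, m6}
A[~r U E[q U AF q]]: least fixpoint, start Z0 = Sat(E[q U AF q]) = {m2, m3, m4, m6}, add states in Sat(~r) with every successor in Z. Already a fixed point.
Sat(A[~r U E[q U AF q]]) = {m2, m3, m4, m6}
m0 ∉ Sat(A[~r U E[q U AF q]]) = {m2, m3, m4, m6}, so the formula does not hold at m0.

No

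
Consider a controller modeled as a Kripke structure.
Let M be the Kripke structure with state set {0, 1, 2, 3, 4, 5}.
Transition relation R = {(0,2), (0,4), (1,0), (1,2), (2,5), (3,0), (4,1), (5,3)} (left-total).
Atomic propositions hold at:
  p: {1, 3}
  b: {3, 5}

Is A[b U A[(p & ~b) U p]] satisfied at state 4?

No

Sat(~b) = {0, 1, 2, 4}
Sat(p & ~b) = {1}
A[(p & ~b) U p]: least fixpoint, start Z0 = Sat(p) = {1, 3}, add states in Sat(p & ~b) with every successor in Z. Already a fixed point.
Sat(A[(p & ~b) U p]) = {1, 3}
A[b U A[(p & ~b) U p]]: least fixpoint, start Z0 = Sat(A[(p & ~b) U p]) = {1, 3}, add states in Sat(b) with every successor in Z. Z1 = {1, 3, 5}; fixed.
Sat(A[b U A[(p & ~b) U p]]) = {1, 3, 5}
4 ∉ Sat(A[b U A[(p & ~b) U p]]) = {1, 3, 5}, so the formula does not hold at 4.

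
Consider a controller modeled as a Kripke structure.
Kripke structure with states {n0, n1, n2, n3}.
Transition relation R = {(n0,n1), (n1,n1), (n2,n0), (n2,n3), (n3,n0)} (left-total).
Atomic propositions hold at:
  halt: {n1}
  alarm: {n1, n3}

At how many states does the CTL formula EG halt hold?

1

EG halt: greatest fixpoint, start Z0 = {n1}, keep only states in Sat with some successor in Z. Already a fixed point.
Sat(EG halt) = {n1}
|Sat(EG halt)| = |{n1}| = 1.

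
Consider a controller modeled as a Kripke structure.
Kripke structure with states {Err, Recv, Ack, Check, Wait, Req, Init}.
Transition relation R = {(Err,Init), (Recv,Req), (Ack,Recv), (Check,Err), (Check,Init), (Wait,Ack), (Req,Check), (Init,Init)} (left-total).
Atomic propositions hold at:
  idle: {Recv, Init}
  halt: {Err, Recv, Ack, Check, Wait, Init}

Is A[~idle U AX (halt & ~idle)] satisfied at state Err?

No

Sat(~idle) = {Err, Ack, Check, Wait, Req}
Sat(halt & ~idle) = {Err, Ack, Check, Wait}
Sat(AX (halt & ~idle)) = {s : every successor in {Err, Ack, Check, Wait}} = {Wait, Req}
A[~idle U AX (halt & ~idle)]: least fixpoint, start Z0 = Sat(AX (halt & ~idle)) = {Wait, Req}, add states in Sat(~idle) with every successor in Z. Already a fixed point.
Sat(A[~idle U AX (halt & ~idle)]) = {Wait, Req}
Err ∉ Sat(A[~idle U AX (halt & ~idle)]) = {Wait, Req}, so the formula does not hold at Err.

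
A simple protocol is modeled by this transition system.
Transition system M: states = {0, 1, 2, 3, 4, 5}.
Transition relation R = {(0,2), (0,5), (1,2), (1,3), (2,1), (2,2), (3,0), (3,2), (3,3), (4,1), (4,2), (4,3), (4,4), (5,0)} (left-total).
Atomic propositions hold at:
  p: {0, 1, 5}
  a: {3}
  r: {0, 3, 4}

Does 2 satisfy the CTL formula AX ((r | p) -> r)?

Sat(r | p) = {0, 1, 3, 4, 5}
Sat((r | p) -> r) = {0, 2, 3, 4}
Sat(AX ((r | p) -> r)) = {s : every successor in {0, 2, 3, 4}} = {1, 3, 5}
2 ∉ Sat(AX ((r | p) -> r)) = {1, 3, 5}, so the formula does not hold at 2.

No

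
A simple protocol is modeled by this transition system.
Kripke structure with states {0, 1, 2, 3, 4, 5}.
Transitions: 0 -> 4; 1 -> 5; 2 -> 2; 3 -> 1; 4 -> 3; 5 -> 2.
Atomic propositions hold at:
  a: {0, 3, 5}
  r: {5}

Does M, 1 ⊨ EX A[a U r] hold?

Yes

A[a U r]: least fixpoint, start Z0 = Sat(r) = {5}, add states in Sat(a) with every successor in Z. Already a fixed point.
Sat(A[a U r]) = {5}
Sat(EX A[a U r]) = {s : some successor in {5}} = {1}
1 ∈ Sat(EX A[a U r]) = {1}, so the formula holds at 1.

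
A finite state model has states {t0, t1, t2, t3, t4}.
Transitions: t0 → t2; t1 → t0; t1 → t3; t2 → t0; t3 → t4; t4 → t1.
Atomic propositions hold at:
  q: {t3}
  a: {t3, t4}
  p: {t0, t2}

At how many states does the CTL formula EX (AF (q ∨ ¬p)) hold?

Sat(¬p) = {t1, t3, t4}
Sat(q ∨ ¬p) = {t1, t3, t4}
AF (q ∨ ¬p): least fixpoint, start Z0 = {t1, t3, t4}, add states with every successor in Z. Already a fixed point.
Sat(AF (q ∨ ¬p)) = {t1, t3, t4}
Sat(EX (AF (q ∨ ¬p))) = {s : some successor in {t1, t3, t4}} = {t1, t3, t4}
|Sat(EX (AF (q ∨ ¬p)))| = |{t1, t3, t4}| = 3.

3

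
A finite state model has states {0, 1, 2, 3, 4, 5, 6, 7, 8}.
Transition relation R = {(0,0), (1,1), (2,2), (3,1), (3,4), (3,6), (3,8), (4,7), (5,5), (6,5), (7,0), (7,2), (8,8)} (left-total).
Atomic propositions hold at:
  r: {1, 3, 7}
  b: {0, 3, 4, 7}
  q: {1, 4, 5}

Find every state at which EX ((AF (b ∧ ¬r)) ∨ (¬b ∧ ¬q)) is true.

{0, 2, 3, 7, 8}

Sat(¬r) = {0, 2, 4, 5, 6, 8}
Sat(b ∧ ¬r) = {0, 4}
AF (b ∧ ¬r): least fixpoint, start Z0 = {0, 4}, add states with every successor in Z. Already a fixed point.
Sat(AF (b ∧ ¬r)) = {0, 4}
Sat(¬b) = {1, 2, 5, 6, 8}
Sat(¬q) = {0, 2, 3, 6, 7, 8}
Sat(¬b ∧ ¬q) = {2, 6, 8}
Sat((AF (b ∧ ¬r)) ∨ (¬b ∧ ¬q)) = {0, 2, 4, 6, 8}
Sat(EX ((AF (b ∧ ¬r)) ∨ (¬b ∧ ¬q))) = {s : some successor in {0, 2, 4, 6, 8}} = {0, 2, 3, 7, 8}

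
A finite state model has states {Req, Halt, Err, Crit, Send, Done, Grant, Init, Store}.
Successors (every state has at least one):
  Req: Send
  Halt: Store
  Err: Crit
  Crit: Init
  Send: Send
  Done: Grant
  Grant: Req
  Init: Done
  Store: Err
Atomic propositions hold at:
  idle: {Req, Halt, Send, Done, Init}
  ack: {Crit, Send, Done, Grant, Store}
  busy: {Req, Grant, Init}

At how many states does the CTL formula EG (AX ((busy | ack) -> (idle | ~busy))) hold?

3

Sat(busy | ack) = {Req, Crit, Send, Done, Grant, Init, Store}
Sat(~busy) = {Halt, Err, Crit, Send, Done, Store}
Sat(idle | ~busy) = {Req, Halt, Err, Crit, Send, Done, Init, Store}
Sat((busy | ack) -> (idle | ~busy)) = {Req, Halt, Err, Crit, Send, Done, Init, Store}
Sat(AX ((busy | ack) -> (idle | ~busy))) = {s : every successor in {Req, Halt, Err, Crit, Send, Done, Init, Store}} = {Req, Halt, Err, Crit, Send, Grant, Init, Store}
EG (AX ((busy | ack) -> (idle | ~busy))): greatest fixpoint, start Z0 = {Req, Halt, Err, Crit, Send, Grant, Init, Store}, keep only states in Sat with some successor in Z. Z1 = {Req, Halt, Err, Crit, Send, Grant, Store}; Z2 = {Req, Halt, Err, Send, Grant, Store}; Z3 = {Req, Halt, Send, Grant, Store}; Z4 = {Req, Halt, Send, Grant}; Z5 = {Req, Send, Grant}; fixed.
Sat(EG (AX ((busy | ack) -> (idle | ~busy)))) = {Req, Send, Grant}
|Sat(EG (AX ((busy | ack) -> (idle | ~busy))))| = |{Req, Send, Grant}| = 3.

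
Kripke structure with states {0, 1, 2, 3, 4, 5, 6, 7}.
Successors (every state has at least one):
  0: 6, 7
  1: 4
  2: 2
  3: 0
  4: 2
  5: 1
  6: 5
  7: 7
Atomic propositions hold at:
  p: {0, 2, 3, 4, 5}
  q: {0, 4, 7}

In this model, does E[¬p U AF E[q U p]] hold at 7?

Sat(¬p) = {1, 6, 7}
E[q U p]: least fixpoint, start Z0 = Sat(p) = {0, 2, 3, 4, 5}, add states in Sat(q) with some successor in Z. Already a fixed point.
Sat(E[q U p]) = {0, 2, 3, 4, 5}
AF E[q U p]: least fixpoint, start Z0 = {0, 2, 3, 4, 5}, add states with every successor in Z. Z1 = {0, 1, 2, 3, 4, 5, 6}; fixed.
Sat(AF E[q U p]) = {0, 1, 2, 3, 4, 5, 6}
E[¬p U AF E[q U p]]: least fixpoint, start Z0 = Sat(AF E[q U p]) = {0, 1, 2, 3, 4, 5, 6}, add states in Sat(¬p) with some successor in Z. Already a fixed point.
Sat(E[¬p U AF E[q U p]]) = {0, 1, 2, 3, 4, 5, 6}
7 ∉ Sat(E[¬p U AF E[q U p]]) = {0, 1, 2, 3, 4, 5, 6}, so the formula does not hold at 7.

No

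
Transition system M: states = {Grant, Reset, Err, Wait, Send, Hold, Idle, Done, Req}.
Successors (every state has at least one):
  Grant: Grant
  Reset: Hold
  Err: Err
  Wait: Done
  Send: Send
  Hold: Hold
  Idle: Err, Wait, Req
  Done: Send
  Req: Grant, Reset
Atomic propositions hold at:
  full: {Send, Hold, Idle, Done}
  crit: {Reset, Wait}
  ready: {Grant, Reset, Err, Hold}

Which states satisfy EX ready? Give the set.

{Grant, Reset, Err, Hold, Idle, Req}

Sat(EX ready) = {s : some successor in {Grant, Reset, Err, Hold}} = {Grant, Reset, Err, Hold, Idle, Req}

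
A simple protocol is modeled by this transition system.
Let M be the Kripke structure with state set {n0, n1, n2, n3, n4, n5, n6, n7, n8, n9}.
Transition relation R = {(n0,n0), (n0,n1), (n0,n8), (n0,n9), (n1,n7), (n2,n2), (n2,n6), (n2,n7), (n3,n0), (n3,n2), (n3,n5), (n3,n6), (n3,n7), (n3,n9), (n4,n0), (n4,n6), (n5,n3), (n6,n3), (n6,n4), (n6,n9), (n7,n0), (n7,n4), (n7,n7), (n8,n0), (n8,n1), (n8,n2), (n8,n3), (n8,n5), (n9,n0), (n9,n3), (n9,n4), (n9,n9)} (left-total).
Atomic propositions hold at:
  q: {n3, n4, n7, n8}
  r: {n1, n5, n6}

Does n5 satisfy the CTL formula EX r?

No

Sat(EX r) = {s : some successor in {n1, n5, n6}} = {n0, n2, n3, n4, n8}
n5 ∉ Sat(EX r) = {n0, n2, n3, n4, n8}, so the formula does not hold at n5.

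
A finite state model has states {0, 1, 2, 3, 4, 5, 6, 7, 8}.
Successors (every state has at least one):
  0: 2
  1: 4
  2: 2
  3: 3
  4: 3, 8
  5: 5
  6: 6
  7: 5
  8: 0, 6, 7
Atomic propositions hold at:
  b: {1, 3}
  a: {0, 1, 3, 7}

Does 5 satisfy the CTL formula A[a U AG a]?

No

AG a: greatest fixpoint, start Z0 = {0, 1, 3, 7}, keep only states in Sat with every successor in Z. Z1 = {3}; fixed.
Sat(AG a) = {3}
A[a U AG a]: least fixpoint, start Z0 = Sat(AG a) = {3}, add states in Sat(a) with every successor in Z. Already a fixed point.
Sat(A[a U AG a]) = {3}
5 ∉ Sat(A[a U AG a]) = {3}, so the formula does not hold at 5.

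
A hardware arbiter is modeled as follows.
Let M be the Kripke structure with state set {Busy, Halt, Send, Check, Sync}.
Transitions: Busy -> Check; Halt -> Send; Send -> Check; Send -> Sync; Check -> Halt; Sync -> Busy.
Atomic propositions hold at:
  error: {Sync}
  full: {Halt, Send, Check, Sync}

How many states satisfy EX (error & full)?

Sat(error & full) = {Sync}
Sat(EX (error & full)) = {s : some successor in {Sync}} = {Send}
|Sat(EX (error & full))| = |{Send}| = 1.

1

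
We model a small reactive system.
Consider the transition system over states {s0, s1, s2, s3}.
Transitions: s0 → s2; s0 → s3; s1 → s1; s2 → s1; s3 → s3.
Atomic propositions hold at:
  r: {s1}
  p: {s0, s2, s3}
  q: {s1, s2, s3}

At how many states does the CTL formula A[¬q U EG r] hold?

Sat(¬q) = {s0}
EG r: greatest fixpoint, start Z0 = {s1}, keep only states in Sat with some successor in Z. Already a fixed point.
Sat(EG r) = {s1}
A[¬q U EG r]: least fixpoint, start Z0 = Sat(EG r) = {s1}, add states in Sat(¬q) with every successor in Z. Already a fixed point.
Sat(A[¬q U EG r]) = {s1}
|Sat(A[¬q U EG r])| = |{s1}| = 1.

1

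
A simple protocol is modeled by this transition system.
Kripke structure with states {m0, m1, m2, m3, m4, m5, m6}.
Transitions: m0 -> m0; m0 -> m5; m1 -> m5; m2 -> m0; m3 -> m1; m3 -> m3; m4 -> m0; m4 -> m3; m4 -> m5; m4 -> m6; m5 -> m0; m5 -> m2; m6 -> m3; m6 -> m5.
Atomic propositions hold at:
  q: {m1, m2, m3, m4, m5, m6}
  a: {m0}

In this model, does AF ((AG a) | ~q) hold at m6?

No

AG a: greatest fixpoint, start Z0 = {m0}, keep only states in Sat with every successor in Z. Z1 = ∅; fixed.
Sat(AG a) = ∅
Sat(~q) = {m0}
Sat((AG a) | ~q) = {m0}
AF ((AG a) | ~q): least fixpoint, start Z0 = {m0}, add states with every successor in Z. Z1 = {m0, m2}; Z2 = {m0, m2, m5}; Z3 = {m0, m1, m2, m5}; fixed.
Sat(AF ((AG a) | ~q)) = {m0, m1, m2, m5}
m6 ∉ Sat(AF ((AG a) | ~q)) = {m0, m1, m2, m5}, so the formula does not hold at m6.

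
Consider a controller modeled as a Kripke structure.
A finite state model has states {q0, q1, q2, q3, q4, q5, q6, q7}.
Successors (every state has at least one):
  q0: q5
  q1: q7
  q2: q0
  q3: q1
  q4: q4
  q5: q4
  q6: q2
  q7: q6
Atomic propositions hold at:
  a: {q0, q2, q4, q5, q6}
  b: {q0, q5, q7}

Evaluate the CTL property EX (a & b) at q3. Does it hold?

Sat(a & b) = {q0, q5}
Sat(EX (a & b)) = {s : some successor in {q0, q5}} = {q0, q2}
q3 ∉ Sat(EX (a & b)) = {q0, q2}, so the formula does not hold at q3.

No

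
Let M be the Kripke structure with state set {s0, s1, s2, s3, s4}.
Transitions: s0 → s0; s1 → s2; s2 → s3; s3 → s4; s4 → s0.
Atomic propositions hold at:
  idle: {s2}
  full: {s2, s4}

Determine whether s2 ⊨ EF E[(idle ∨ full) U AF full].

Sat(idle ∨ full) = {s2, s4}
AF full: least fixpoint, start Z0 = {s2, s4}, add states with every successor in Z. Z1 = {s1, s2, s3, s4}; fixed.
Sat(AF full) = {s1, s2, s3, s4}
E[(idle ∨ full) U AF full]: least fixpoint, start Z0 = Sat(AF full) = {s1, s2, s3, s4}, add states in Sat(idle ∨ full) with some successor in Z. Already a fixed point.
Sat(E[(idle ∨ full) U AF full]) = {s1, s2, s3, s4}
EF E[(idle ∨ full) U AF full]: least fixpoint, start Z0 = {s1, s2, s3, s4}, add states with some successor in Z. Already a fixed point.
Sat(EF E[(idle ∨ full) U AF full]) = {s1, s2, s3, s4}
s2 ∈ Sat(EF E[(idle ∨ full) U AF full]) = {s1, s2, s3, s4}, so the formula holds at s2.

Yes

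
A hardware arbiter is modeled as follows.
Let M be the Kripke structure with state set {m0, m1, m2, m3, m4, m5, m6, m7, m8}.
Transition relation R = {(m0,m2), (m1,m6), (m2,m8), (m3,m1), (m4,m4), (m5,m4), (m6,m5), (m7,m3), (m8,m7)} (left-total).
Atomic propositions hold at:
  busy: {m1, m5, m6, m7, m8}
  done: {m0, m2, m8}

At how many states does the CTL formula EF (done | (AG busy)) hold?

AG busy: greatest fixpoint, start Z0 = {m1, m5, m6, m7, m8}, keep only states in Sat with every successor in Z. Z1 = {m1, m6, m8}; Z2 = {m1}; Z3 = ∅; fixed.
Sat(AG busy) = ∅
Sat(done | (AG busy)) = {m0, m2, m8}
EF (done | (AG busy)): least fixpoint, start Z0 = {m0, m2, m8}, add states with some successor in Z. Already a fixed point.
Sat(EF (done | (AG busy))) = {m0, m2, m8}
|Sat(EF (done | (AG busy)))| = |{m0, m2, m8}| = 3.

3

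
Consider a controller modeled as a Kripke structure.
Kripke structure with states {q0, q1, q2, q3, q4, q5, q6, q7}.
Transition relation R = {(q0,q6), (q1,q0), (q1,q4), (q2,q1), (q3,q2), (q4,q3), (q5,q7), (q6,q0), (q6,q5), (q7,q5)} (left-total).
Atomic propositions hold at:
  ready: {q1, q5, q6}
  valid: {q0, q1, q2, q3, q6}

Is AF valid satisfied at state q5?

AF valid: least fixpoint, start Z0 = {q0, q1, q2, q3, q6}, add states with every successor in Z. Z1 = {q0, q1, q2, q3, q4, q6}; fixed.
Sat(AF valid) = {q0, q1, q2, q3, q4, q6}
q5 ∉ Sat(AF valid) = {q0, q1, q2, q3, q4, q6}, so the formula does not hold at q5.

No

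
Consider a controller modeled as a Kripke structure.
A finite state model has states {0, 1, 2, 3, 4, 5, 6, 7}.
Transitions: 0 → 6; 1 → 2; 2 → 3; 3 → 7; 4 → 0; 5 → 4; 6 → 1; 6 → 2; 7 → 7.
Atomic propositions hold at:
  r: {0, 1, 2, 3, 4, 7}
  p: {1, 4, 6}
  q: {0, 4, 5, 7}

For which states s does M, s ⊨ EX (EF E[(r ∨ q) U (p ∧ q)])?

{5}

Sat(r ∨ q) = {0, 1, 2, 3, 4, 5, 7}
Sat(p ∧ q) = {4}
E[(r ∨ q) U (p ∧ q)]: least fixpoint, start Z0 = Sat((p ∧ q)) = {4}, add states in Sat(r ∨ q) with some successor in Z. Z1 = {4, 5}; fixed.
Sat(E[(r ∨ q) U (p ∧ q)]) = {4, 5}
EF E[(r ∨ q) U (p ∧ q)]: least fixpoint, start Z0 = {4, 5}, add states with some successor in Z. Already a fixed point.
Sat(EF E[(r ∨ q) U (p ∧ q)]) = {4, 5}
Sat(EX (EF E[(r ∨ q) U (p ∧ q)])) = {s : some successor in {4, 5}} = {5}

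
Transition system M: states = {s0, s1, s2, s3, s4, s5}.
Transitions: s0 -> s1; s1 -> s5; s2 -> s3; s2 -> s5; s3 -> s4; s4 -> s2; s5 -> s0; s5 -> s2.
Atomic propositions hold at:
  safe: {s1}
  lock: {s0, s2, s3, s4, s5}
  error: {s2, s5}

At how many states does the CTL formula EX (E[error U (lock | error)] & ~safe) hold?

Sat(lock | error) = {s0, s2, s3, s4, s5}
E[error U (lock | error)]: least fixpoint, start Z0 = Sat((lock | error)) = {s0, s2, s3, s4, s5}, add states in Sat(error) with some successor in Z. Already a fixed point.
Sat(E[error U (lock | error)]) = {s0, s2, s3, s4, s5}
Sat(~safe) = {s0, s2, s3, s4, s5}
Sat(E[error U (lock | error)] & ~safe) = {s0, s2, s3, s4, s5}
Sat(EX (E[error U (lock | error)] & ~safe)) = {s : some successor in {s0, s2, s3, s4, s5}} = {s1, s2, s3, s4, s5}
|Sat(EX (E[error U (lock | error)] & ~safe))| = |{s1, s2, s3, s4, s5}| = 5.

5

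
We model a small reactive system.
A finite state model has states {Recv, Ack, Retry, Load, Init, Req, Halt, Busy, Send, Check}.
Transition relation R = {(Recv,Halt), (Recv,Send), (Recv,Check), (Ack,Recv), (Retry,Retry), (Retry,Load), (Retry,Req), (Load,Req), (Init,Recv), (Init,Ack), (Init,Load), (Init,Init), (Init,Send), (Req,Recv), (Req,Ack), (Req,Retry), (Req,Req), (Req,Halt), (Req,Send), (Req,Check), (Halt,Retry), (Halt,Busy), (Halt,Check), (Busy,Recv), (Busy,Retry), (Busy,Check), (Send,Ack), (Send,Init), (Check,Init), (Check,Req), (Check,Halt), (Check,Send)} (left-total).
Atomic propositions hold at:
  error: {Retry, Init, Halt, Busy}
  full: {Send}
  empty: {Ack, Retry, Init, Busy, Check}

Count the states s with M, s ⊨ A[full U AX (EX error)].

6

Sat(EX error) = {s : some successor in {Retry, Init, Halt, Busy}} = {Recv, Retry, Init, Req, Halt, Busy, Send, Check}
Sat(AX (EX error)) = {s : every successor in {Recv, Retry, Init, Req, Halt, Busy, Send, Check}} = {Recv, Ack, Load, Halt, Busy, Check}
A[full U AX (EX error)]: least fixpoint, start Z0 = Sat(AX (EX error)) = {Recv, Ack, Load, Halt, Busy, Check}, add states in Sat(full) with every successor in Z. Already a fixed point.
Sat(A[full U AX (EX error)]) = {Recv, Ack, Load, Halt, Busy, Check}
|Sat(A[full U AX (EX error)])| = |{Recv, Ack, Load, Halt, Busy, Check}| = 6.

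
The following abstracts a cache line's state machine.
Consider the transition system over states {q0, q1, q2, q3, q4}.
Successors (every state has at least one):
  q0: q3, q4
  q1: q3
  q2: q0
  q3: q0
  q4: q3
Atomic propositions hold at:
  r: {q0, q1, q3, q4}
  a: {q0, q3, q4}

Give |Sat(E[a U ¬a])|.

2

Sat(¬a) = {q1, q2}
E[a U ¬a]: least fixpoint, start Z0 = Sat(¬a) = {q1, q2}, add states in Sat(a) with some successor in Z. Already a fixed point.
Sat(E[a U ¬a]) = {q1, q2}
|Sat(E[a U ¬a])| = |{q1, q2}| = 2.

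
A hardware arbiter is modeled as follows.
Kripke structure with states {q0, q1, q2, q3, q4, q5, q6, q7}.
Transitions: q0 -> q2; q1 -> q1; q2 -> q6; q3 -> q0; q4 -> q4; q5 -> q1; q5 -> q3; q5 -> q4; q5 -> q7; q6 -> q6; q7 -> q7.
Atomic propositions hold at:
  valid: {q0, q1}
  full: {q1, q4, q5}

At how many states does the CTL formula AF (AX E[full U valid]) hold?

E[full U valid]: least fixpoint, start Z0 = Sat(valid) = {q0, q1}, add states in Sat(full) with some successor in Z. Z1 = {q0, q1, q5}; fixed.
Sat(E[full U valid]) = {q0, q1, q5}
Sat(AX E[full U valid]) = {s : every successor in {q0, q1, q5}} = {q1, q3}
AF (AX E[full U valid]): least fixpoint, start Z0 = {q1, q3}, add states with every successor in Z. Already a fixed point.
Sat(AF (AX E[full U valid])) = {q1, q3}
|Sat(AF (AX E[full U valid]))| = |{q1, q3}| = 2.

2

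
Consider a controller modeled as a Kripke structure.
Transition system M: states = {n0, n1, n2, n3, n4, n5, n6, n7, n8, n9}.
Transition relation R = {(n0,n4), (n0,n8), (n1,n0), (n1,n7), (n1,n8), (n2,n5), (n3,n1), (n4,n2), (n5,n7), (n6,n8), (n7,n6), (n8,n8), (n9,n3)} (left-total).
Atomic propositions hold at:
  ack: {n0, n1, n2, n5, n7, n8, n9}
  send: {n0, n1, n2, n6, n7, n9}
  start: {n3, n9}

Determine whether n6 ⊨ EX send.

Sat(EX send) = {s : some successor in {n0, n1, n2, n6, n7, n9}} = {n1, n3, n4, n5, n7}
n6 ∉ Sat(EX send) = {n1, n3, n4, n5, n7}, so the formula does not hold at n6.

No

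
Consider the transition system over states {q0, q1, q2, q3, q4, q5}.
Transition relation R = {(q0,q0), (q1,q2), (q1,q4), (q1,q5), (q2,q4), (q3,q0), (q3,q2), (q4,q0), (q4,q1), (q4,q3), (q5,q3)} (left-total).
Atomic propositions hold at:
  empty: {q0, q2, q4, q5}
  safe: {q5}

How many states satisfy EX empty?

Sat(EX empty) = {s : some successor in {q0, q2, q4, q5}} = {q0, q1, q2, q3, q4}
|Sat(EX empty)| = |{q0, q1, q2, q3, q4}| = 5.

5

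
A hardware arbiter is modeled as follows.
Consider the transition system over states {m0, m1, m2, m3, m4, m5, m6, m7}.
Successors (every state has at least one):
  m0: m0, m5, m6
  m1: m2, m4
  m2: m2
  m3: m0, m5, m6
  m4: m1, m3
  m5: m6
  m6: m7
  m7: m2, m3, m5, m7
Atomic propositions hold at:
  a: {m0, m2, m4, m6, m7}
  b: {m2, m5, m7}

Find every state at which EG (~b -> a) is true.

Sat(~b) = {m0, m1, m3, m4, m6}
Sat(~b -> a) = {m0, m2, m4, m5, m6, m7}
EG (~b -> a): greatest fixpoint, start Z0 = {m0, m2, m4, m5, m6, m7}, keep only states in Sat with some successor in Z. Z1 = {m0, m2, m5, m6, m7}; fixed.
Sat(EG (~b -> a)) = {m0, m2, m5, m6, m7}

{m0, m2, m5, m6, m7}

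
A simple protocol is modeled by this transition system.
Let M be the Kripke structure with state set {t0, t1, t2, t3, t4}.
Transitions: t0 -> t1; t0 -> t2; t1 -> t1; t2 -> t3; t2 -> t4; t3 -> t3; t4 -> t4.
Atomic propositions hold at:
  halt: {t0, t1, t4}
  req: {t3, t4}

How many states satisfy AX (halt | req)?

4

Sat(halt | req) = {t0, t1, t3, t4}
Sat(AX (halt | req)) = {s : every successor in {t0, t1, t3, t4}} = {t1, t2, t3, t4}
|Sat(AX (halt | req))| = |{t1, t2, t3, t4}| = 4.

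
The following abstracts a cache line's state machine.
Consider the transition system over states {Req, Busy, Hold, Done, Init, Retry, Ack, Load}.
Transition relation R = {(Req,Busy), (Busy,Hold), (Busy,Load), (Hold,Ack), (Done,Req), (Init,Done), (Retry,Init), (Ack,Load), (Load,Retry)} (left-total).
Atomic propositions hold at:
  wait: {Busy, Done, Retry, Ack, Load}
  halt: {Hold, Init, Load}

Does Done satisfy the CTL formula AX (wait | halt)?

Sat(wait | halt) = {Busy, Hold, Done, Init, Retry, Ack, Load}
Sat(AX (wait | halt)) = {s : every successor in {Busy, Hold, Done, Init, Retry, Ack, Load}} = {Req, Busy, Hold, Init, Retry, Ack, Load}
Done ∉ Sat(AX (wait | halt)) = {Req, Busy, Hold, Init, Retry, Ack, Load}, so the formula does not hold at Done.

No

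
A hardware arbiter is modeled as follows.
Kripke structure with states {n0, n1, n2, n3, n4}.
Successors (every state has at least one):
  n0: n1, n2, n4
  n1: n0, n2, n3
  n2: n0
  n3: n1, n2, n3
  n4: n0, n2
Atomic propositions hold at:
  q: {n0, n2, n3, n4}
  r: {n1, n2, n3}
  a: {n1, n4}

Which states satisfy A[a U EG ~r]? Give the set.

{n0, n4}

Sat(~r) = {n0, n4}
EG ~r: greatest fixpoint, start Z0 = {n0, n4}, keep only states in Sat with some successor in Z. Already a fixed point.
Sat(EG ~r) = {n0, n4}
A[a U EG ~r]: least fixpoint, start Z0 = Sat(EG ~r) = {n0, n4}, add states in Sat(a) with every successor in Z. Already a fixed point.
Sat(A[a U EG ~r]) = {n0, n4}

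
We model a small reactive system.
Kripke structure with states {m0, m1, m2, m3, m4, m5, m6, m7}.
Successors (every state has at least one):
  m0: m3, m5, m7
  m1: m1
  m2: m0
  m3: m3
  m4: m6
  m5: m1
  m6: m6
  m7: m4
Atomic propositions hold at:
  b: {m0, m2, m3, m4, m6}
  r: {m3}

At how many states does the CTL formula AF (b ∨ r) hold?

6

Sat(b ∨ r) = {m0, m2, m3, m4, m6}
AF (b ∨ r): least fixpoint, start Z0 = {m0, m2, m3, m4, m6}, add states with every successor in Z. Z1 = {m0, m2, m3, m4, m6, m7}; fixed.
Sat(AF (b ∨ r)) = {m0, m2, m3, m4, m6, m7}
|Sat(AF (b ∨ r))| = |{m0, m2, m3, m4, m6, m7}| = 6.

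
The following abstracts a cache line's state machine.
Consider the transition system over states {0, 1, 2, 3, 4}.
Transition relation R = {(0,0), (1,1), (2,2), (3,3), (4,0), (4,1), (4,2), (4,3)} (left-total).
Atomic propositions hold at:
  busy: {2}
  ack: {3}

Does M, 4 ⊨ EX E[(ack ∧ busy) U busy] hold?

Yes

Sat(ack ∧ busy) = ∅
E[(ack ∧ busy) U busy]: least fixpoint, start Z0 = Sat(busy) = {2}, add states in Sat(ack ∧ busy) with some successor in Z. Already a fixed point.
Sat(E[(ack ∧ busy) U busy]) = {2}
Sat(EX E[(ack ∧ busy) U busy]) = {s : some successor in {2}} = {2, 4}
4 ∈ Sat(EX E[(ack ∧ busy) U busy]) = {2, 4}, so the formula holds at 4.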